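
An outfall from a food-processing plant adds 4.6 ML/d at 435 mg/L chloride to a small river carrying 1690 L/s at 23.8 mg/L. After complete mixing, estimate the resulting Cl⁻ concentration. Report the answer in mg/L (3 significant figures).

36.4 mg/L

4.6 ML/d = 0.05324 m³/s.
1690 L/s = 1.69 m³/s.
By mass balance at complete mixing, C = (0.05324·435 + 1.69·23.8) / (0.05324 + 1.69) = 63.38/1.743 = 36.36 mg/L.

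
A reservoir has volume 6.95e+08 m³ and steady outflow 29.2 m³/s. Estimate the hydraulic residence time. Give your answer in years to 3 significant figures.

0.754 yr

Q = 29.2 m³/s × 3.156e+07 s/yr = 9.215e+08 m³/yr.
Hydraulic residence time τ = V/Q = 6.95e+08/9.215e+08 = 0.7542 yr.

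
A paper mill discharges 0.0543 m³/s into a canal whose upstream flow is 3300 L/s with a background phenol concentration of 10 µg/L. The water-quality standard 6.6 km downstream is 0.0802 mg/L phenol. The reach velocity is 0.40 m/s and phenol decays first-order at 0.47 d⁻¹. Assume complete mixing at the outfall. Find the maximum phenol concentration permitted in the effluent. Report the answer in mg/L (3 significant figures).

4.81 mg/L

3300 L/s = 3.3 m³/s.
10 µg/L = 0.01 mg/L.
Travel time to the compliance point: t = 6600/0.40 = 1.65e+04 s = 0.191 d; decay factor exp(−0.47·0.191) = 0.9142.
So the concentration just after mixing may be at most 0.0802/0.9142 = 0.08773 mg/L.
Mass balance: 0.08773·3.354 = 0.0543·Cₑ + 3.3·0.01.
Cₑ = (0.2943 − 0.033) / 0.0543 = 4.812 mg/L.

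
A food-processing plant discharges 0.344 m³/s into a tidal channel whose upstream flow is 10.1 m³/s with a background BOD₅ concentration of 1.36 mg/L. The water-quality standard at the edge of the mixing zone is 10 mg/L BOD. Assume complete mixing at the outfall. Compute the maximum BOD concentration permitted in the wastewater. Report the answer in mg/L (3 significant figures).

Mass balance: 10·10.44 = 0.344·Cₑ + 10.1·1.36.
Cₑ = (104.4 − 13.74) / 0.344 = 263.7 mg/L.

264 mg/L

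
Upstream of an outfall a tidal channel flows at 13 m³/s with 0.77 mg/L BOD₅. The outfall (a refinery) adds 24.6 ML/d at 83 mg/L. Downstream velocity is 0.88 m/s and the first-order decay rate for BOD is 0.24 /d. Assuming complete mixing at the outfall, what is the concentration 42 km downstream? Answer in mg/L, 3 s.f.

2.22 mg/L

24.6 ML/d = 0.2847 m³/s.
After complete mixing, C₀ = (0.2847·83 + 13·0.77) / 13.28 = 2.532 mg/L.
Travel time t = 4.2e+04 m / 0.88 m/s = 4.773e+04 s = 0.5524 d.
C = 2.532·exp(−0.24·0.5524) = 2.532·0.8758 = 2.218 mg/L.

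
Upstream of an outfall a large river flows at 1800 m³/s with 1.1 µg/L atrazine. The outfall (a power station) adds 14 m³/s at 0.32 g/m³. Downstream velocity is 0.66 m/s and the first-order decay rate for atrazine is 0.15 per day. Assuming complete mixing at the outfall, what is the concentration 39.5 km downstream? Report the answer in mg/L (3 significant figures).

0.00321 mg/L

1.1 µg/L = 0.0011 mg/L.
After complete mixing, C₀ = (14·0.32 + 1800·0.0011) / 1814 = 0.003561 mg/L.
Travel time t = 3.95e+04 m / 0.66 m/s = 5.985e+04 s = 0.6927 d.
C = 0.003561·exp(−0.15·0.6927) = 0.003561·0.9013 = 0.00321 mg/L.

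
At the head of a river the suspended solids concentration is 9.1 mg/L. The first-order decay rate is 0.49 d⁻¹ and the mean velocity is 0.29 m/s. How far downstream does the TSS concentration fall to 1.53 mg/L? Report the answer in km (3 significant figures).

From C = C₀·e^(−kt), t = ln(C₀/C)/k = ln(9.1/1.53)/0.49 = 1.783/0.49 = 3.639 d.
Distance = v·t = 0.29 m/s × 3.144e+05 s = 9.117e+04 m = 91.17 km.

91.2 km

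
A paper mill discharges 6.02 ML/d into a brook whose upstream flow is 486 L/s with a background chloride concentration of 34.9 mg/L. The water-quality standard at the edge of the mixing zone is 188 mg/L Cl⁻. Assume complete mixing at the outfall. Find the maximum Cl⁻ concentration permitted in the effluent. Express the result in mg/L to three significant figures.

1260 mg/L

6.02 ML/d = 0.06968 m³/s.
486 L/s = 0.486 m³/s.
Mass balance: 188·0.5557 = 0.06968·Cₑ + 0.486·34.9.
Cₑ = (104.5 − 16.96) / 0.06968 = 1256 mg/L.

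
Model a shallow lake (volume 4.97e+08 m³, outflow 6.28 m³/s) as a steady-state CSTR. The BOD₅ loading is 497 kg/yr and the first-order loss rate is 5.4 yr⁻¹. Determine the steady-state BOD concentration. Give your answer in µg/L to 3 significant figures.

0.172 µg/L

Outflow Q = 6.28 m³/s × 3.156e+07 s/yr = 1.982e+08 m³/yr.
Steady-state CSTR mass balance: W = Q·C + k·V·C, so C = W/(Q + kV).
Q + kV = 1.982e+08 + 5.4·4.97e+08 = 2.882e+09 m³/yr.
C = 497/2.882e+09 = 1.725e-07 kg/m³ = 0.0001725 mg/L = 0.1725 µg/L.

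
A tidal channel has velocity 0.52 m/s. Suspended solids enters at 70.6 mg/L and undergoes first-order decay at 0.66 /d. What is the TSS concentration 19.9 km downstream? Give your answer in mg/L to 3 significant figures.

Travel time t = 19.9 km / 0.52 m/s = 1.99e+04/0.52 = 3.827e+04 s = 0.4429 d.
First-order decay: C = 70.6·exp(−0.66·0.4429) = 70.6·0.7465 = 52.7 mg/L.

52.7 mg/L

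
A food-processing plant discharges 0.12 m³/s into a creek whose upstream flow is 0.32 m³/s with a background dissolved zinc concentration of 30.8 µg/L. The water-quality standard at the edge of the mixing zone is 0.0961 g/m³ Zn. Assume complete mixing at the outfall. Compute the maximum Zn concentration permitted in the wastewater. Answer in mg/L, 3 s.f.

30.8 µg/L = 0.0308 mg/L.
Mass balance: 0.0961·0.44 = 0.12·Cₑ + 0.32·0.0308.
Cₑ = (0.04228 − 0.009856) / 0.12 = 0.2702 mg/L.

0.270 mg/L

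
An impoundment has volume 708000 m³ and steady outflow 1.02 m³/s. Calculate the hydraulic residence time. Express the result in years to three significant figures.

Q = 1.02 m³/s × 3.156e+07 s/yr = 3.219e+07 m³/yr.
Hydraulic residence time τ = V/Q = 708000/3.219e+07 = 0.022 yr.

0.0220 yr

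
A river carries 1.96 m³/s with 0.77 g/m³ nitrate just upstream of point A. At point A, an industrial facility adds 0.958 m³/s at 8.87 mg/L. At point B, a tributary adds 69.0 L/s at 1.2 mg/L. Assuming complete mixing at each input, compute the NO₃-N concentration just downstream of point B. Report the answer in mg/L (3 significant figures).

After input A: C = (1.96·0.77 + 0.958·8.87) / 2.918 = 3.429 mg/L.
69.0 L/s = 0.069 m³/s.
After input B: C = (2.918·3.429 + 0.069·1.2) / 2.987 = 3.378 mg/L.

3.38 mg/L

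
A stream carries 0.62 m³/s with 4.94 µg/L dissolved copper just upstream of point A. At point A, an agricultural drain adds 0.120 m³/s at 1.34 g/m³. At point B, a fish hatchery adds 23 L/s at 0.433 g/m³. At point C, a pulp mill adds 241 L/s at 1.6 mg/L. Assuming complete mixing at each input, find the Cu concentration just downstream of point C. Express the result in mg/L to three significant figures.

4.94 µg/L = 0.00494 mg/L.
After input A: C = (0.62·0.00494 + 0.12·1.34) / 0.74 = 0.2214 mg/L.
23 L/s = 0.023 m³/s.
After input B: C = (0.74·0.2214 + 0.023·0.433) / 0.763 = 0.2278 mg/L.
241 L/s = 0.241 m³/s.
After input C: C = (0.763·0.2278 + 0.241·1.6) / 1.004 = 0.5572 mg/L.

0.557 mg/L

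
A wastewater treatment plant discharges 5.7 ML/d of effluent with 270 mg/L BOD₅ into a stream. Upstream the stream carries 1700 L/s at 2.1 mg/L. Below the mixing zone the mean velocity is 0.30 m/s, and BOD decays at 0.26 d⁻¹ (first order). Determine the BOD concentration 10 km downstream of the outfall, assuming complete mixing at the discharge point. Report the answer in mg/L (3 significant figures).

11.0 mg/L

5.7 ML/d = 0.06597 m³/s.
1700 L/s = 1.7 m³/s.
After complete mixing, C₀ = (0.06597·270 + 1.7·2.1) / 1.766 = 12.11 mg/L.
Travel time t = 1e+04 m / 0.30 m/s = 3.333e+04 s = 0.3858 d.
C = 12.11·exp(−0.26·0.3858) = 12.11·0.9046 = 10.95 mg/L.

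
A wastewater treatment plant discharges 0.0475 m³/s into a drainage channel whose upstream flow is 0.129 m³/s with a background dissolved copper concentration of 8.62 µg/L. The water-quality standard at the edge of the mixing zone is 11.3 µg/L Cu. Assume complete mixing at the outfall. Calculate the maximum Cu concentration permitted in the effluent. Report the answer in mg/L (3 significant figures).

0.0186 mg/L

8.62 µg/L = 0.00862 mg/L.
11.3 µg/L = 0.0113 mg/L.
Mass balance: 0.0113·0.1765 = 0.0475·Cₑ + 0.129·0.00862.
Cₑ = (0.001994 − 0.001112) / 0.0475 = 0.01858 mg/L.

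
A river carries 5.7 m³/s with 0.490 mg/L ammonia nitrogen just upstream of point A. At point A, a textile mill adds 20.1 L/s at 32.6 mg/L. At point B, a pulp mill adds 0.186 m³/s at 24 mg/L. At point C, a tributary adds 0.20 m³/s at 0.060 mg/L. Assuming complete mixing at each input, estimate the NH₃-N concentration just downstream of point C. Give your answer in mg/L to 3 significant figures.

1.30 mg/L

20.1 L/s = 0.0201 m³/s.
After input A: C = (5.7·0.49 + 0.0201·32.6) / 5.72 = 0.6028 mg/L.
After input B: C = (5.72·0.6028 + 0.186·24) / 5.906 = 1.34 mg/L.
After input C: C = (5.906·1.34 + 0.2·0.06) / 6.106 = 1.298 mg/L.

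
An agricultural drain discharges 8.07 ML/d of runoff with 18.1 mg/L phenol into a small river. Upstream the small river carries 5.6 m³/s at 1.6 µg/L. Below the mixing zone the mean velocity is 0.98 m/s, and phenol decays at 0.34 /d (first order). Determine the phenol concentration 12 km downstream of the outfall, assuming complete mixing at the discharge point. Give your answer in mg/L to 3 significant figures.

8.07 ML/d = 0.0934 m³/s.
1.6 µg/L = 0.0016 mg/L.
After complete mixing, C₀ = (0.0934·18.1 + 5.6·0.0016) / 5.693 = 0.2985 mg/L.
Travel time t = 1.2e+04 m / 0.98 m/s = 1.224e+04 s = 0.1417 d.
C = 0.2985·exp(−0.34·0.1417) = 0.2985·0.953 = 0.2845 mg/L.

0.284 mg/L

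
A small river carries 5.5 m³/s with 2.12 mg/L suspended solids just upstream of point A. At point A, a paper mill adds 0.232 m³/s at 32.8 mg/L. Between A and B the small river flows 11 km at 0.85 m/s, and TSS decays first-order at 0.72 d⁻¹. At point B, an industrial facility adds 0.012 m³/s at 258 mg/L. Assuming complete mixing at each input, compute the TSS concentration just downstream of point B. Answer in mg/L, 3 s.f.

After input A: C = (5.5·2.12 + 0.232·32.8) / 5.732 = 3.362 mg/L.
Over the 11 km reach to input B (t = 1.294e+04 s = 0.1498 d), decay gives C = 3.362·exp(−0.72·0.1498) = 3.018 mg/L.
After input B: C = (5.732·3.018 + 0.012·258) / 5.744 = 3.551 mg/L.

3.55 mg/L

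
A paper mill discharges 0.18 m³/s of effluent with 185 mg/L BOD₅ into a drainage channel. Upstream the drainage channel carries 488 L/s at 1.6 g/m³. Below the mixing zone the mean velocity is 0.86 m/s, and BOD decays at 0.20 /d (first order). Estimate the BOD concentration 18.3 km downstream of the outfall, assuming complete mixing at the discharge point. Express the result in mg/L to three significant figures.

488 L/s = 0.488 m³/s.
After complete mixing, C₀ = (0.18·185 + 0.488·1.6) / 0.668 = 51.02 mg/L.
Travel time t = 1.83e+04 m / 0.86 m/s = 2.128e+04 s = 0.2463 d.
C = 51.02·exp(−0.20·0.2463) = 51.02·0.9519 = 48.57 mg/L.

48.6 mg/L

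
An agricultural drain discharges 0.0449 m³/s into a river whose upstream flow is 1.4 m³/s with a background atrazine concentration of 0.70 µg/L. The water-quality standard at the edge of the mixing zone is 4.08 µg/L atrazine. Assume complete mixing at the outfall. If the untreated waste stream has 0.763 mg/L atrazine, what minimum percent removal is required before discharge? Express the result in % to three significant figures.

85.7 %

0.70 µg/L = 0.0007 mg/L.
4.08 µg/L = 0.00408 mg/L.
Mass balance: 0.00408·1.445 = 0.0449·Cₑ + 1.4·0.0007.
Cₑ = (0.005895 − 0.00098) / 0.0449 = 0.1095 mg/L.
Required removal = 1 − 0.1095/0.763 = 85.65 %.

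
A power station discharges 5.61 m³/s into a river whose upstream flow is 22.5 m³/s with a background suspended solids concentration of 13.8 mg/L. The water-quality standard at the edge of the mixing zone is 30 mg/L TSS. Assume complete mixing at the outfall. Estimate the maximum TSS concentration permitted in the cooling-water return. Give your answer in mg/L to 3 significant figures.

95.0 mg/L

Mass balance: 30·28.11 = 5.61·Cₑ + 22.5·13.8.
Cₑ = (843.3 − 310.5) / 5.61 = 94.97 mg/L.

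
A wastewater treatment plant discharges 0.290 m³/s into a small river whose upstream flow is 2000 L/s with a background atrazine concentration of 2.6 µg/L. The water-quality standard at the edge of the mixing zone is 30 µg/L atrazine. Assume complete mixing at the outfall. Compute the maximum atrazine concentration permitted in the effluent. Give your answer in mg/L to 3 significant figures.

2000 L/s = 2 m³/s.
2.6 µg/L = 0.0026 mg/L.
30 µg/L = 0.03 mg/L.
Mass balance: 0.03·2.29 = 0.29·Cₑ + 2·0.0026.
Cₑ = (0.0687 − 0.0052) / 0.29 = 0.219 mg/L.

0.219 mg/L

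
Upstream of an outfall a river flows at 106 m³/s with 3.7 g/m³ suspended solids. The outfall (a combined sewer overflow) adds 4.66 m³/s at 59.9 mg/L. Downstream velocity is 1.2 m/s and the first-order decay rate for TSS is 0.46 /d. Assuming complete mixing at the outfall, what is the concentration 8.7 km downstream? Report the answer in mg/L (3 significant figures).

After complete mixing, C₀ = (4.66·59.9 + 106·3.7) / 110.7 = 6.067 mg/L.
Travel time t = 8700 m / 1.2 m/s = 7250 s = 0.08391 d.
C = 6.067·exp(−0.46·0.08391) = 6.067·0.9621 = 5.837 mg/L.

5.84 mg/L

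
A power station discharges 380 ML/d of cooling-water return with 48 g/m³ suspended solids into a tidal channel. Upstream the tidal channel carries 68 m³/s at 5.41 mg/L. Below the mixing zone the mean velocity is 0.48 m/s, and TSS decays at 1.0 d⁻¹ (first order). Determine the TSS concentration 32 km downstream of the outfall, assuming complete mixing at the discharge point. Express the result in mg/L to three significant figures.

3.70 mg/L

380 ML/d = 4.398 m³/s.
After complete mixing, C₀ = (4.398·48 + 68·5.41) / 72.4 = 7.997 mg/L.
Travel time t = 3.2e+04 m / 0.48 m/s = 6.667e+04 s = 0.7716 d.
C = 7.997·exp(−1.0·0.7716) = 7.997·0.4623 = 3.697 mg/L.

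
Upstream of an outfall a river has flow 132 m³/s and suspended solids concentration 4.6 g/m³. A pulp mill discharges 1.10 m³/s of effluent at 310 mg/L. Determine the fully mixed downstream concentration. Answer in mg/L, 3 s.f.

7.12 mg/L

Flow-weighted mixing gives C = (1.1·310 + 132·4.6) / (1.1 + 132) = 948.2/133.1 = 7.124 mg/L.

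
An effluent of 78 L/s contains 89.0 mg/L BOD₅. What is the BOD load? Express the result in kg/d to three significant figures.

78 L/s = 0.078 m³/s.
Mass flux = Q·C = 0.078 m³/s × 89 g/m³ = 6.942 g/s.
= 6.942 g/s × 86.4 = 599.8 kg/d.

600 kg/d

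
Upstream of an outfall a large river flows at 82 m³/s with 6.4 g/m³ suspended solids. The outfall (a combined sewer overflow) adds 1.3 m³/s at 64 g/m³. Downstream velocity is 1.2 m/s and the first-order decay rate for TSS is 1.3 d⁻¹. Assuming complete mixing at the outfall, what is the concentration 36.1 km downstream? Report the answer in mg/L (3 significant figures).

4.64 mg/L

After complete mixing, C₀ = (1.3·64 + 82·6.4) / 83.3 = 7.299 mg/L.
Travel time t = 3.61e+04 m / 1.2 m/s = 3.008e+04 s = 0.3482 d.
C = 7.299·exp(−1.3·0.3482) = 7.299·0.6359 = 4.642 mg/L.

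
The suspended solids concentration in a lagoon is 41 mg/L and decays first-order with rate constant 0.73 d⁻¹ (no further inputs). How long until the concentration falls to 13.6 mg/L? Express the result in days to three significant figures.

t = ln(C₀/C)/k = ln(41/13.6)/0.73 = 1.104/0.73 = 1.512 d.

1.51 d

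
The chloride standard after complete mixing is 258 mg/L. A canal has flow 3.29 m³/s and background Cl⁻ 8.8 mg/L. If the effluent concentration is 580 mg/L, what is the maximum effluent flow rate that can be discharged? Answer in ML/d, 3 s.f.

220 ML/d

Mass balance at complete mixing: C_std·(Q_w + Q_r) = Q_w·C_e + Q_r·C_b.
Rearranging, Q_w = Q_r·(C_std − C_b)/(C_e − C_std) = 3.29·(258 − 8.8) / (580 − 258) = 2.546 m³/s.
= 220 ML/d.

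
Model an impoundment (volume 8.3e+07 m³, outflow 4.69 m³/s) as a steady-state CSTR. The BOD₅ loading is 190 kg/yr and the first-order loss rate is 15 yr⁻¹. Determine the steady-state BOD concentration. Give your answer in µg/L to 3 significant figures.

0.136 µg/L

Outflow Q = 4.69 m³/s × 3.156e+07 s/yr = 1.48e+08 m³/yr.
Steady-state CSTR mass balance: W = Q·C + k·V·C, so C = W/(Q + kV).
Q + kV = 1.48e+08 + 15·8.3e+07 = 1.393e+09 m³/yr.
C = 190/1.393e+09 = 1.364e-07 kg/m³ = 0.0001364 mg/L = 0.1364 µg/L.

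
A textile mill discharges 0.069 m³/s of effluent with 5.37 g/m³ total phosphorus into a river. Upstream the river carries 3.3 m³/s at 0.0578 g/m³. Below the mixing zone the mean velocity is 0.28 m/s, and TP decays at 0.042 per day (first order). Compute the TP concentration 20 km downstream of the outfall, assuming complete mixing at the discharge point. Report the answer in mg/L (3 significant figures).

After complete mixing, C₀ = (0.069·5.37 + 3.3·0.0578) / 3.369 = 0.1666 mg/L.
Travel time t = 2e+04 m / 0.28 m/s = 7.143e+04 s = 0.8267 d.
C = 0.1666·exp(−0.042·0.8267) = 0.1666·0.9659 = 0.1609 mg/L.

0.161 mg/L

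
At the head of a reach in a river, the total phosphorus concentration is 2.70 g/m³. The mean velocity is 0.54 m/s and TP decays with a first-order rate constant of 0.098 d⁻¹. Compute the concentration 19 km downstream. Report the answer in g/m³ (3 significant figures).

Travel time t = 19 km / 0.54 m/s = 1.9e+04/0.54 = 3.519e+04 s = 0.4072 d.
First-order decay: C = 2.70·exp(−0.098·0.4072) = 2.70·0.9609 = 2.594 g/m³.

2.59 g/m³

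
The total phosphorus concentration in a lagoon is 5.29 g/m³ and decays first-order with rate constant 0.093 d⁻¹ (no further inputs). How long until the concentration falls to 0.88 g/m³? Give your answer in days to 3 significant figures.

19.3 d

t = ln(C₀/C)/k = ln(5.29/0.88)/0.093 = 1.794/0.093 = 19.29 d.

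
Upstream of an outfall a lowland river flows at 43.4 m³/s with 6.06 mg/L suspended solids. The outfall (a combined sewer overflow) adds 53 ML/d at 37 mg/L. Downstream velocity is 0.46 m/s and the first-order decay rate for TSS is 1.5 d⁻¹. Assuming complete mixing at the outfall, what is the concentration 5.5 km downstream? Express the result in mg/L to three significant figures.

5.27 mg/L

53 ML/d = 0.6134 m³/s.
After complete mixing, C₀ = (0.6134·37 + 43.4·6.06) / 44.01 = 6.491 mg/L.
Travel time t = 5500 m / 0.46 m/s = 1.196e+04 s = 0.1384 d.
C = 6.491·exp(−1.5·0.1384) = 6.491·0.8125 = 5.274 mg/L.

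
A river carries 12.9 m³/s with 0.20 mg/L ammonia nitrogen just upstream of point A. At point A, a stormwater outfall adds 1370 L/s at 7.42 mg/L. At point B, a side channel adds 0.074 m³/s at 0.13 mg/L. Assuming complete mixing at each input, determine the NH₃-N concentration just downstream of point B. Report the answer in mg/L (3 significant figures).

1370 L/s = 1.37 m³/s.
After input A: C = (12.9·0.2 + 1.37·7.42) / 14.27 = 0.8932 mg/L.
After input B: C = (14.27·0.8932 + 0.074·0.13) / 14.34 = 0.8892 mg/L.

0.889 mg/L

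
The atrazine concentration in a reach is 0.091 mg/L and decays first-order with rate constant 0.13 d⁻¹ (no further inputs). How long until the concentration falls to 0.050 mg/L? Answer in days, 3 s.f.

t = ln(C₀/C)/k = ln(0.091/0.050)/0.13 = 0.5988/0.13 = 4.606 d.

4.61 d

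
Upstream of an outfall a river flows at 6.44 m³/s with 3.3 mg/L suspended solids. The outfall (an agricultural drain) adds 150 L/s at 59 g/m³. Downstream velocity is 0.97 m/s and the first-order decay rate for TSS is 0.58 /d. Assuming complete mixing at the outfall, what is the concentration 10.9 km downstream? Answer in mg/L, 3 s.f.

4.24 mg/L

150 L/s = 0.15 m³/s.
After complete mixing, C₀ = (0.15·59 + 6.44·3.3) / 6.59 = 4.568 mg/L.
Travel time t = 1.09e+04 m / 0.97 m/s = 1.124e+04 s = 0.1301 d.
C = 4.568·exp(−0.58·0.1301) = 4.568·0.9273 = 4.236 mg/L.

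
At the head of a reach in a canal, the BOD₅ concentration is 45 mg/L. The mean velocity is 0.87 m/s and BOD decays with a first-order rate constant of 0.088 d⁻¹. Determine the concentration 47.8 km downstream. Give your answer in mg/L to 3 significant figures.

Travel time t = 47.8 km / 0.87 m/s = 4.78e+04/0.87 = 5.494e+04 s = 0.6359 d.
First-order decay: C = 45·exp(−0.088·0.6359) = 45·0.9456 = 42.55 mg/L.

42.6 mg/L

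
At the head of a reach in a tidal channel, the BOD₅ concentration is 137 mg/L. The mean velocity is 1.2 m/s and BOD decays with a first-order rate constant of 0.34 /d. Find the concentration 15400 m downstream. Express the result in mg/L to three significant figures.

Travel time t = 15400 m / 1.2 m/s = 1.54e+04/1.2 = 1.283e+04 s = 0.1485 d.
First-order decay: C = 137·exp(−0.34·0.1485) = 137·0.9508 = 130.3 mg/L.

130 mg/L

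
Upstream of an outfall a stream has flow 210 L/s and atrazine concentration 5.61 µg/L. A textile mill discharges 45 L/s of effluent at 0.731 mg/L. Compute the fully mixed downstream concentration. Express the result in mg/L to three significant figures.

0.134 mg/L

45 L/s = 0.045 m³/s.
210 L/s = 0.21 m³/s.
5.61 µg/L = 0.00561 mg/L.
By mass balance at complete mixing, C = (0.045·0.731 + 0.21·0.00561) / (0.045 + 0.21) = 0.03407/0.255 = 0.1336 mg/L.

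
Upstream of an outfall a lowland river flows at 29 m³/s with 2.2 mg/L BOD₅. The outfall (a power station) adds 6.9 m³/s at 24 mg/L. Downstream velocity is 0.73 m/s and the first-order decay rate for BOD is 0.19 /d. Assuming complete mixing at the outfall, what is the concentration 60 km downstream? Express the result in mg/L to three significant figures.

5.33 mg/L

After complete mixing, C₀ = (6.9·24 + 29·2.2) / 35.9 = 6.39 mg/L.
Travel time t = 6e+04 m / 0.73 m/s = 8.219e+04 s = 0.9513 d.
C = 6.39·exp(−0.19·0.9513) = 6.39·0.8346 = 5.333 mg/L.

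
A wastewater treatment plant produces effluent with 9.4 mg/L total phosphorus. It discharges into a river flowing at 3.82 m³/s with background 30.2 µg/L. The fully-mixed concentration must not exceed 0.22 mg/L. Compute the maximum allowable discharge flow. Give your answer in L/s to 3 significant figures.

30.2 µg/L = 0.0302 mg/L.
Mass balance at complete mixing: C_std·(Q_w + Q_r) = Q_w·C_e + Q_r·C_b.
Rearranging, Q_w = Q_r·(C_std − C_b)/(C_e − C_std) = 3.82·(0.22 − 0.0302) / (9.4 − 0.22) = 0.07898 m³/s.
= 78.98 L/s.

79.0 L/s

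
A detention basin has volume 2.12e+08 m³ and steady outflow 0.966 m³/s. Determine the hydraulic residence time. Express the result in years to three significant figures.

6.95 yr

Q = 0.966 m³/s × 3.156e+07 s/yr = 3.048e+07 m³/yr.
Hydraulic residence time τ = V/Q = 2.12e+08/3.048e+07 = 6.954 yr.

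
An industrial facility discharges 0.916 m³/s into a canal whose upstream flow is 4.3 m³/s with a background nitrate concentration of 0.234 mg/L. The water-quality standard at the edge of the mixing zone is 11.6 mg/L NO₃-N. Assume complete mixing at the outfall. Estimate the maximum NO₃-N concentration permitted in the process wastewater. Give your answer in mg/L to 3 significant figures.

65.0 mg/L

Mass balance: 11.6·5.216 = 0.916·Cₑ + 4.3·0.234.
Cₑ = (60.51 − 1.006) / 0.916 = 64.96 mg/L.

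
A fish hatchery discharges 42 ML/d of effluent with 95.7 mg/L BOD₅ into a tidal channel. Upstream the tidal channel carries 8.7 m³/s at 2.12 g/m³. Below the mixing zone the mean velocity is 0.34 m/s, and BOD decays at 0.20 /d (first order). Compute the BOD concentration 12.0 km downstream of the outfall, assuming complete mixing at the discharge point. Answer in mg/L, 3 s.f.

6.52 mg/L

42 ML/d = 0.4861 m³/s.
After complete mixing, C₀ = (0.4861·95.7 + 8.7·2.12) / 9.186 = 7.072 mg/L.
Travel time t = 1.2e+04 m / 0.34 m/s = 3.529e+04 s = 0.4085 d.
C = 7.072·exp(−0.20·0.4085) = 7.072·0.9215 = 6.517 mg/L.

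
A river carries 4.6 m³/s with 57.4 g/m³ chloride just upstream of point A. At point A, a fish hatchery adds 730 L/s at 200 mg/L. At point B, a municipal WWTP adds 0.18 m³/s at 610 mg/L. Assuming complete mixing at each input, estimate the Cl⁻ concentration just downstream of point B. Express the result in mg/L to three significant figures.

94.3 mg/L

730 L/s = 0.73 m³/s.
After input A: C = (4.6·57.4 + 0.73·200) / 5.33 = 76.93 mg/L.
After input B: C = (5.33·76.93 + 0.18·610) / 5.51 = 94.34 mg/L.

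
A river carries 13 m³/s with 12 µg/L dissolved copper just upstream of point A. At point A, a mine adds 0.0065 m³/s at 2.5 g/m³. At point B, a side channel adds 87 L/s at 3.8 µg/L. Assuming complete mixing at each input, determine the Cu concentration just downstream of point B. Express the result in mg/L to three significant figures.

12 µg/L = 0.012 mg/L.
After input A: C = (13·0.012 + 0.0065·2.5) / 13.01 = 0.01324 mg/L.
87 L/s = 0.087 m³/s.
3.8 µg/L = 0.0038 mg/L.
After input B: C = (13.01·0.01324 + 0.087·0.0038) / 13.09 = 0.01318 mg/L.

0.0132 mg/L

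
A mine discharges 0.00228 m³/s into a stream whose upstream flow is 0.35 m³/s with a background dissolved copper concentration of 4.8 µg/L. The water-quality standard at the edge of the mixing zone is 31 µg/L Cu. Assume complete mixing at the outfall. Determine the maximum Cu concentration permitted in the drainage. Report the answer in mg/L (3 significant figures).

4.05 mg/L

4.8 µg/L = 0.0048 mg/L.
31 µg/L = 0.031 mg/L.
Mass balance: 0.031·0.3523 = 0.00228·Cₑ + 0.35·0.0048.
Cₑ = (0.01092 − 0.00168) / 0.00228 = 4.053 mg/L.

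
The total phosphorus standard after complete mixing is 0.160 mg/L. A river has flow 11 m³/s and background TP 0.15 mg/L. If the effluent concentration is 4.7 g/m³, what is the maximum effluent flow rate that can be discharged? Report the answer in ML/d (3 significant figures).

Mass balance at complete mixing: C_std·(Q_w + Q_r) = Q_w·C_e + Q_r·C_b.
Rearranging, Q_w = Q_r·(C_std − C_b)/(C_e − C_std) = 11·(0.16 − 0.15) / (4.7 − 0.16) = 0.02423 m³/s.
= 2.093 ML/d.

2.09 ML/d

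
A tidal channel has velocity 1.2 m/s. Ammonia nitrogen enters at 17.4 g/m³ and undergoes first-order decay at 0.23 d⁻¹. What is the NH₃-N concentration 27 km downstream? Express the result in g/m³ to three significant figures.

16.4 g/m³

Travel time t = 27 km / 1.2 m/s = 2.7e+04/1.2 = 2.25e+04 s = 0.2604 d.
First-order decay: C = 17.4·exp(−0.23·0.2604) = 17.4·0.9419 = 16.39 g/m³.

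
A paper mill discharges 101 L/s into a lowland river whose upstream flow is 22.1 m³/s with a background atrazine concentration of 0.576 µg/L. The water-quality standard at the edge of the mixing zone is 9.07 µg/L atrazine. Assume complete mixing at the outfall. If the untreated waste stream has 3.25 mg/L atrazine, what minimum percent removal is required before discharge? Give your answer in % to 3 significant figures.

42.5 %

101 L/s = 0.101 m³/s.
0.576 µg/L = 0.000576 mg/L.
9.07 µg/L = 0.00907 mg/L.
Mass balance: 0.00907·22.2 = 0.101·Cₑ + 22.1·0.000576.
Cₑ = (0.2014 − 0.01273) / 0.101 = 1.868 mg/L.
Required removal = 1 − 1.868/3.25 = 42.53 %.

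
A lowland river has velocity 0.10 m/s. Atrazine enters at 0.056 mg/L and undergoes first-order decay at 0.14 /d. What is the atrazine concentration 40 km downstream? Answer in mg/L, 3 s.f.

0.0293 mg/L

Travel time t = 40 km / 0.10 m/s = 4e+04/0.10 = 4e+05 s = 4.63 d.
First-order decay: C = 0.056·exp(−0.14·4.63) = 0.056·0.523 = 0.02929 mg/L.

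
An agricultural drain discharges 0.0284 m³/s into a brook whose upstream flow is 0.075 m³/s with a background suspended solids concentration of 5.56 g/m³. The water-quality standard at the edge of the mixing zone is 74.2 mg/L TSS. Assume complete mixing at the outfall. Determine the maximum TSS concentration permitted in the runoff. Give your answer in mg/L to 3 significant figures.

Mass balance: 74.2·0.1034 = 0.0284·Cₑ + 0.075·5.56.
Cₑ = (7.672 − 0.417) / 0.0284 = 255.5 mg/L.

255 mg/L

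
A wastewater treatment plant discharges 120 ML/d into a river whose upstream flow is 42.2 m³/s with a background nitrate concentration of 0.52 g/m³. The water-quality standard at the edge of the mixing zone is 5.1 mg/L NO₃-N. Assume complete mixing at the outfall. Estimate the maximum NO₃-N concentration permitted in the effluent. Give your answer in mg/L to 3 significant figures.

120 ML/d = 1.389 m³/s.
Mass balance: 5.1·43.59 = 1.389·Cₑ + 42.2·0.52.
Cₑ = (222.3 − 21.94) / 1.389 = 144.3 mg/L.

144 mg/L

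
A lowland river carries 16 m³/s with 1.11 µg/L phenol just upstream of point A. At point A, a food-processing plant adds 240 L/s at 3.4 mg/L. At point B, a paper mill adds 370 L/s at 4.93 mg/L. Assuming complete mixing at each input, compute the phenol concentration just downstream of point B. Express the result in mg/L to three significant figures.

0.160 mg/L

1.11 µg/L = 0.00111 mg/L.
240 L/s = 0.24 m³/s.
After input A: C = (16·0.00111 + 0.24·3.4) / 16.24 = 0.05134 mg/L.
370 L/s = 0.37 m³/s.
After input B: C = (16.24·0.05134 + 0.37·4.93) / 16.61 = 0.16 mg/L.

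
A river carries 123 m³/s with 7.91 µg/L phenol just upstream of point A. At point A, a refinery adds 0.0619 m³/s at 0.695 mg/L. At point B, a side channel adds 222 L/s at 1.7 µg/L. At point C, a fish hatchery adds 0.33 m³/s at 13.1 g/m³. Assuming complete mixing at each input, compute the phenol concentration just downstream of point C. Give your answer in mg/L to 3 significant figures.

0.0432 mg/L

7.91 µg/L = 0.00791 mg/L.
After input A: C = (123·0.00791 + 0.0619·0.695) / 123.1 = 0.008256 mg/L.
222 L/s = 0.222 m³/s.
1.7 µg/L = 0.0017 mg/L.
After input B: C = (123.1·0.008256 + 0.222·0.0017) / 123.3 = 0.008244 mg/L.
After input C: C = (123.3·0.008244 + 0.33·13.1) / 123.6 = 0.04319 mg/L.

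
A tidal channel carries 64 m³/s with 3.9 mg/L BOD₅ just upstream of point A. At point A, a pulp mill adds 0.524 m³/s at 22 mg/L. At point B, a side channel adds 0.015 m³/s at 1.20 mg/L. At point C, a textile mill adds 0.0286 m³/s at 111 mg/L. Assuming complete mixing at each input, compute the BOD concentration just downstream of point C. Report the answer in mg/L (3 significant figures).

4.09 mg/L

After input A: C = (64·3.9 + 0.524·22) / 64.52 = 4.047 mg/L.
After input B: C = (64.52·4.047 + 0.015·1.2) / 64.54 = 4.046 mg/L.
After input C: C = (64.54·4.046 + 0.0286·111) / 64.57 = 4.094 mg/L.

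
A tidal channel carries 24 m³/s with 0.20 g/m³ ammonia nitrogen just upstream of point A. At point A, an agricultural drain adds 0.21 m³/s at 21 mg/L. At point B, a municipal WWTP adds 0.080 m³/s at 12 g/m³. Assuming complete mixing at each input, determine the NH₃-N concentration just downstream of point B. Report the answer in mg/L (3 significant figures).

After input A: C = (24·0.2 + 0.21·21) / 24.21 = 0.3804 mg/L.
After input B: C = (24.21·0.3804 + 0.08·12) / 24.29 = 0.4187 mg/L.

0.419 mg/L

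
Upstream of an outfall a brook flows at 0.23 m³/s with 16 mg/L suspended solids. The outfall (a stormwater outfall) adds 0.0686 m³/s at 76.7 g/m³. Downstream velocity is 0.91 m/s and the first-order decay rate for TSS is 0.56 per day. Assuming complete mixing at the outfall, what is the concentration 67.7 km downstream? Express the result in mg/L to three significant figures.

18.5 mg/L

After complete mixing, C₀ = (0.0686·76.7 + 0.23·16) / 0.2986 = 29.95 mg/L.
Travel time t = 6.77e+04 m / 0.91 m/s = 7.44e+04 s = 0.8611 d.
C = 29.95·exp(−0.56·0.8611) = 29.95·0.6174 = 18.49 mg/L.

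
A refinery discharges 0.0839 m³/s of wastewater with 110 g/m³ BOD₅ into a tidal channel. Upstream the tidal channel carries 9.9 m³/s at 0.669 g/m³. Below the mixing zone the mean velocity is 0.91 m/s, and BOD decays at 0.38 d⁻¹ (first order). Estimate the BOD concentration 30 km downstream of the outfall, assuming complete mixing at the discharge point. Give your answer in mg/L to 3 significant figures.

After complete mixing, C₀ = (0.0839·110 + 9.9·0.669) / 9.984 = 1.588 mg/L.
Travel time t = 3e+04 m / 0.91 m/s = 3.297e+04 s = 0.3816 d.
C = 1.588·exp(−0.38·0.3816) = 1.588·0.865 = 1.373 mg/L.

1.37 mg/L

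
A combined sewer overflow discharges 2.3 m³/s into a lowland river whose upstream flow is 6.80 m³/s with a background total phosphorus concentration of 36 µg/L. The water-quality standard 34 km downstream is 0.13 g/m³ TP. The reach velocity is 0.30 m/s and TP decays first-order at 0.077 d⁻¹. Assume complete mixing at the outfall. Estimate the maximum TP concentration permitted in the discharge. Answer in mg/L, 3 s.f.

36 µg/L = 0.036 mg/L.
Travel time to the compliance point: t = 3.4e+04/0.30 = 1.133e+05 s = 1.312 d; decay factor exp(−0.077·1.312) = 0.9039.
So the concentration just after mixing may be at most 0.13/0.9039 = 0.1438 mg/L.
Mass balance: 0.1438·9.1 = 2.3·Cₑ + 6.8·0.036.
Cₑ = (1.309 − 0.2448) / 2.3 = 0.4626 mg/L.

0.463 mg/L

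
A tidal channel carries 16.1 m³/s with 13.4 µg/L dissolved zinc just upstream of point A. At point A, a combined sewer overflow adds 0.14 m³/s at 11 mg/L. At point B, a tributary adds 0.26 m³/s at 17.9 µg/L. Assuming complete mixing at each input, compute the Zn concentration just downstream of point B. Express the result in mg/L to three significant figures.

13.4 µg/L = 0.0134 mg/L.
After input A: C = (16.1·0.0134 + 0.14·11) / 16.24 = 0.1081 mg/L.
17.9 µg/L = 0.0179 mg/L.
After input B: C = (16.24·0.1081 + 0.26·0.0179) / 16.5 = 0.1067 mg/L.

0.107 mg/L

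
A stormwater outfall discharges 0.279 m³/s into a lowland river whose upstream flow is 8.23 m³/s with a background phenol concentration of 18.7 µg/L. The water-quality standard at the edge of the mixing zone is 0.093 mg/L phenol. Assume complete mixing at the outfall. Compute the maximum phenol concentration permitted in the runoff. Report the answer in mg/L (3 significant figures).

2.28 mg/L

18.7 µg/L = 0.0187 mg/L.
Mass balance: 0.093·8.509 = 0.279·Cₑ + 8.23·0.0187.
Cₑ = (0.7913 − 0.1539) / 0.279 = 2.285 mg/L.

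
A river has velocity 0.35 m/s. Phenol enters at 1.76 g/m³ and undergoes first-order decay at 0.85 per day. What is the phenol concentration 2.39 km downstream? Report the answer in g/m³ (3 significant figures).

1.65 g/m³

Travel time t = 2.39 km / 0.35 m/s = 2390/0.35 = 6829 s = 0.07903 d.
First-order decay: C = 1.76·exp(−0.85·0.07903) = 1.76·0.935 = 1.646 g/m³.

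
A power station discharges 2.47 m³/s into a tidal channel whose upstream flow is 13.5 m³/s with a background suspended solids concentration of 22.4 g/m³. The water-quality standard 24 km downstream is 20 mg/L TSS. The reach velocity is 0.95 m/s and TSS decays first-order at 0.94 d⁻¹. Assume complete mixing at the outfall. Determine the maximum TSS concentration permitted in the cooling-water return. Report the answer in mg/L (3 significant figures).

47.8 mg/L

Travel time to the compliance point: t = 2.4e+04/0.95 = 2.526e+04 s = 0.2924 d; decay factor exp(−0.94·0.2924) = 0.7597.
So the concentration just after mixing may be at most 20/0.7597 = 26.33 mg/L.
Mass balance: 26.33·15.97 = 2.47·Cₑ + 13.5·22.4.
Cₑ = (420.4 − 302.4) / 2.47 = 47.79 mg/L.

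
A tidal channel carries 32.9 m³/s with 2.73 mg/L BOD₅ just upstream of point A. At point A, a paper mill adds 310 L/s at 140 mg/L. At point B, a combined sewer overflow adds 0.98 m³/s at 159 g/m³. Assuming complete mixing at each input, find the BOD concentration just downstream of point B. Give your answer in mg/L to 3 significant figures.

8.45 mg/L

310 L/s = 0.31 m³/s.
After input A: C = (32.9·2.73 + 0.31·140) / 33.21 = 4.011 mg/L.
After input B: C = (33.21·4.011 + 0.98·159) / 34.19 = 8.454 mg/L.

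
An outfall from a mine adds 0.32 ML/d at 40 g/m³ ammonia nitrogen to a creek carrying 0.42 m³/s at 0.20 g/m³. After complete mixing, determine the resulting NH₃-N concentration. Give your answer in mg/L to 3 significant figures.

0.548 mg/L

0.32 ML/d = 0.003704 m³/s.
Flow-weighted mixing gives C = (0.003704·40 + 0.42·0.2) / (0.003704 + 0.42) = 0.2321/0.4237 = 0.5479 mg/L.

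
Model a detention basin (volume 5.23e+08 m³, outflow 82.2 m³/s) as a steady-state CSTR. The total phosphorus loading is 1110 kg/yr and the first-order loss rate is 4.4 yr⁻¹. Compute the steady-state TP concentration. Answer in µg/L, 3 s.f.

0.227 µg/L

Outflow Q = 82.2 m³/s × 3.156e+07 s/yr = 2.594e+09 m³/yr.
Steady-state CSTR mass balance: W = Q·C + k·V·C, so C = W/(Q + kV).
Q + kV = 2.594e+09 + 4.4·5.23e+08 = 4.895e+09 m³/yr.
C = 1110/4.895e+09 = 2.268e-07 kg/m³ = 0.0002268 mg/L = 0.2268 µg/L.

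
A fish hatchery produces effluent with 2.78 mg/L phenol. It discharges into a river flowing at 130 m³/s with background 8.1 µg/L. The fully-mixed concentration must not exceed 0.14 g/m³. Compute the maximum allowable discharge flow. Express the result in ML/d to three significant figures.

561 ML/d

8.1 µg/L = 0.0081 mg/L.
Mass balance at complete mixing: C_std·(Q_w + Q_r) = Q_w·C_e + Q_r·C_b.
Rearranging, Q_w = Q_r·(C_std − C_b)/(C_e − C_std) = 130·(0.14 − 0.0081) / (2.78 − 0.14) = 6.495 m³/s.
= 561.2 ML/d.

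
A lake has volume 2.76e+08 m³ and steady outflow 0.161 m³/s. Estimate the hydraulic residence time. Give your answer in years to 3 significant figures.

Q = 0.161 m³/s × 3.156e+07 s/yr = 5.081e+06 m³/yr.
Hydraulic residence time τ = V/Q = 2.76e+08/5.081e+06 = 54.32 yr.

54.3 yr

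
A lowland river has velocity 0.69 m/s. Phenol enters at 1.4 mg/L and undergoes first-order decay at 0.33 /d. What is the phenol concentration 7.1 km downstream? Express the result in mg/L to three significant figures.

1.35 mg/L

Travel time t = 7.1 km / 0.69 m/s = 7100/0.69 = 1.029e+04 s = 0.1191 d.
First-order decay: C = 1.4·exp(−0.33·0.1191) = 1.4·0.9615 = 1.346 mg/L.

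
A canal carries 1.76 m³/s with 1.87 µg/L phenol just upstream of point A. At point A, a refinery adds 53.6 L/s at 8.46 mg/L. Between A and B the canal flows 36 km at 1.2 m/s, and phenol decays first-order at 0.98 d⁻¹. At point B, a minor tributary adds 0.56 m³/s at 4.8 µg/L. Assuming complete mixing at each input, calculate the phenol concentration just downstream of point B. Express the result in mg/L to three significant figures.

1.87 µg/L = 0.00187 mg/L.
53.6 L/s = 0.0536 m³/s.
After input A: C = (1.76·0.00187 + 0.0536·8.46) / 1.814 = 0.2518 mg/L.
Over the 36 km reach to input B (t = 3e+04 s = 0.3472 d), decay gives C = 0.2518·exp(−0.98·0.3472) = 0.1792 mg/L.
4.8 µg/L = 0.0048 mg/L.
After input B: C = (1.814·0.1792 + 0.56·0.0048) / 2.374 = 0.1381 mg/L.

0.138 mg/L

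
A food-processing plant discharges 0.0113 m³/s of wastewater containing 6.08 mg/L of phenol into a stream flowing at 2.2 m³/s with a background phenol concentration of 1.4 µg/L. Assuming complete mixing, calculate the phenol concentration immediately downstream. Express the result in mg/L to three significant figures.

1.4 µg/L = 0.0014 mg/L.
Flow-weighted mixing gives C = (0.0113·6.08 + 2.2·0.0014) / (0.0113 + 2.2) = 0.07178/2.211 = 0.03246 mg/L.

0.0325 mg/L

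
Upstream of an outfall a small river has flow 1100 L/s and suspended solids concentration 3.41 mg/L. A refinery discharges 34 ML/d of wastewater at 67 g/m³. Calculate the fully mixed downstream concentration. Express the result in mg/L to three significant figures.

34 ML/d = 0.3935 m³/s.
1100 L/s = 1.1 m³/s.
By mass balance at complete mixing, C = (0.3935·67 + 1.1·3.41) / (0.3935 + 1.1) = 30.12/1.494 = 20.16 mg/L.

20.2 mg/L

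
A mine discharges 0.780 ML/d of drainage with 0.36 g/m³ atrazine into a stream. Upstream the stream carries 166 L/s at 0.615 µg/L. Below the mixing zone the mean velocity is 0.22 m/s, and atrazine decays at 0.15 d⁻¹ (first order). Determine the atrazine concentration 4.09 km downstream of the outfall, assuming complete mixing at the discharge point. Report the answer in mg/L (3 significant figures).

0.0185 mg/L

0.780 ML/d = 0.009028 m³/s.
166 L/s = 0.166 m³/s.
0.615 µg/L = 0.000615 mg/L.
After complete mixing, C₀ = (0.009028·0.36 + 0.166·0.000615) / 0.175 = 0.01915 mg/L.
Travel time t = 4090 m / 0.22 m/s = 1.859e+04 s = 0.2152 d.
C = 0.01915·exp(−0.15·0.2152) = 0.01915·0.9682 = 0.01854 mg/L.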